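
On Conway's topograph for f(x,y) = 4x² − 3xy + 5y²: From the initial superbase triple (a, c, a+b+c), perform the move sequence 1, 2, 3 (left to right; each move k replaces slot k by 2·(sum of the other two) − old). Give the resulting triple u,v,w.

start (4,5,6) = (f(1,0),f(0,1),f(1,1))
replace slot 1: 2·(5+6) − 4 = 18 → (18,5,6)
replace slot 2: 2·(18+6) − 5 = 43 → (18,43,6)
replace slot 3: 2·(18+43) − 6 = 116 → (18,43,116)

18,43,116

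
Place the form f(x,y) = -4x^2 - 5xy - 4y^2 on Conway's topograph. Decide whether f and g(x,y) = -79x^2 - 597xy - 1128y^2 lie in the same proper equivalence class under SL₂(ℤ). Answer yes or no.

D₁ = -39, D₂ = -39
f is negative-definite; reduce −f:
−f: translate: b→-3 (≡5 mod 8), so (4,5,4)→(4,-3,3)
−f: flip: (4,-3,3)→(3,3,4)
−f: reduced (well bottom): (3,3,4) with a≤c, −a<b≤a
flip sign back: reduced form of f is (-3,-3,-4)
g is negative-definite; reduce −g:
−g: translate: b→-35 (≡597 mod 158), so (79,597,1128)→(79,-35,4)
−g: flip: (79,-35,4)→(4,35,79)
−g: translate: b→3 (≡35 mod 8), so (4,35,79)→(4,3,3)
−g: flip: (4,3,3)→(3,-3,4)
−g: translate: b→3 (≡-3 mod 6), so (3,-3,4)→(3,3,4)
−g: reduced (well bottom): (3,3,4) with a≤c, −a<b≤a
flip sign back: reduced form of g is (-3,-3,-4)
reduced forms (-3, -3, -4) vs (-3, -3, -4) ⇒ equivalent

yes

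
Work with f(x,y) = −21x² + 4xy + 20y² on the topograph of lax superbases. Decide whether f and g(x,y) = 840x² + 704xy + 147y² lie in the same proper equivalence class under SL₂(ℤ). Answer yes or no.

D₁ = 1696, D₂ = 1696
river cycle of f (length 18): (20, 36, -5), (-5, 34, 27), (27, 20, -12), (-12, 28, 19), (19, 10, -21), (-21, 32, 8), (8, 32, -21), (-21, 10, 19), (19, 28, -12), (-12, 20, 27), … (8 more)
river cycle of g (length 18): (20, 36, -5), (-5, 34, 27), (27, 20, -12), (-12, 28, 19), (19, 10, -21), (-21, 32, 8), (8, 32, -21), (-21, 10, 19), (19, 28, -12), (-12, 20, 27), … (8 more)
cycles coincide ⇒ equivalent

yes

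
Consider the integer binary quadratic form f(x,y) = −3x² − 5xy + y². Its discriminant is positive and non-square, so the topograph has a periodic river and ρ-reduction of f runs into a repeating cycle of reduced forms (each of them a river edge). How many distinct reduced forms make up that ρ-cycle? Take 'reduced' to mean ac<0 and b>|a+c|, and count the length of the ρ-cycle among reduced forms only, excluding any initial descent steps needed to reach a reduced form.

D = 37, ⌊√D⌋ = 6
descent: ρ → (1,5,-3)  [lands on river]
river: ρ → (-3,1,3)
river: ρ → (3,5,-1)
river: ρ → (-1,5,3)
river: ρ → (3,1,-3)
river: ρ → (-3,5,1)
ρ-cycle length = 6 (tail of 1 descent step not counted)

6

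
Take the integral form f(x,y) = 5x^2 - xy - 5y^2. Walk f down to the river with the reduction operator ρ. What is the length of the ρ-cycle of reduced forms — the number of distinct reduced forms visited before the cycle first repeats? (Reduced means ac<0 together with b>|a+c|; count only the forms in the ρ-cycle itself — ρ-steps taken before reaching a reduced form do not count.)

D = 101, ⌊√D⌋ = 10
descent: ρ → (-5,1,5)  [lands on river]
river: ρ → (5,9,-1)
river: ρ → (-1,9,5)
river: ρ → (5,1,-5)
river: ρ → (-5,9,1)
river: ρ → (1,9,-5)
ρ-cycle length = 6 (tail of 1 descent step not counted)

6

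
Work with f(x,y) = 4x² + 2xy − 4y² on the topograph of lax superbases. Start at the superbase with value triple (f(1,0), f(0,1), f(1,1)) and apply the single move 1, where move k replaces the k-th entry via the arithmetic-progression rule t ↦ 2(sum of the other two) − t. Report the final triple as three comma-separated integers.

start (4,-4,2) = (f(1,0),f(0,1),f(1,1))
replace slot 1: 2·((-4)+2) − 4 = -8 → (-8,-4,2)

-8,-4,2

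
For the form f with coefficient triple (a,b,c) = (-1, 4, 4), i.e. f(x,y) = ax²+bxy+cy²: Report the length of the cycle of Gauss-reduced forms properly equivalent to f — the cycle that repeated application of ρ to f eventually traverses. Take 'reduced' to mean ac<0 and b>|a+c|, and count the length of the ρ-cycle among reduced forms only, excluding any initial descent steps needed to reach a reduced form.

D = 32, ⌊√D⌋ = 5
river: ρ → (4,4,-1)
river: ρ → (-1,4,4)
ρ-cycle length = 2 (tail of 0 descent steps not counted)

2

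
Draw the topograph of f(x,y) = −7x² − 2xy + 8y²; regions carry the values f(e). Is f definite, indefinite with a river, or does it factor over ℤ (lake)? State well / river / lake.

D = b²−4ac = (-2)² − 4·(-7)·8 = 228
D > 0 non-square ⇒ indefinite ⇒ periodic river

river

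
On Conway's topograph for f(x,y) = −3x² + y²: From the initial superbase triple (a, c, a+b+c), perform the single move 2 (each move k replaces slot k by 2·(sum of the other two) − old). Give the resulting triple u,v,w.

start (-3,1,-2) = (f(1,0),f(0,1),f(1,1))
replace slot 2: 2·((-3)+(-2)) − 1 = -11 → (-3,-11,-2)

-3,-11,-2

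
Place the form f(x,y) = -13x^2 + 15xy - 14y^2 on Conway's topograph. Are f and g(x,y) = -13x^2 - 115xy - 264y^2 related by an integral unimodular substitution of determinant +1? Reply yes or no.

D₁ = -503, D₂ = -503
f is negative-definite; reduce −f:
−f: translate: b→11 (≡-15 mod 26), so (13,-15,14)→(13,11,12)
−f: flip: (13,11,12)→(12,-11,13)
−f: reduced (well bottom): (12,-11,13) with a≤c, −a<b≤a
flip sign back: reduced form of f is (-12,11,-13)
g is negative-definite; reduce −g:
−g: translate: b→11 (≡115 mod 26), so (13,115,264)→(13,11,12)
−g: flip: (13,11,12)→(12,-11,13)
−g: reduced (well bottom): (12,-11,13) with a≤c, −a<b≤a
flip sign back: reduced form of g is (-12,11,-13)
reduced forms (-12, 11, -13) vs (-12, 11, -13) ⇒ equivalent

yes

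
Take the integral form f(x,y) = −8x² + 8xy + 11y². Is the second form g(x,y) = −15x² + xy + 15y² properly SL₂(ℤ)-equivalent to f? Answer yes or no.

D₁ = 416, D₂ = 901
discriminants differ ⇒ not SL₂(ℤ)-equivalent

no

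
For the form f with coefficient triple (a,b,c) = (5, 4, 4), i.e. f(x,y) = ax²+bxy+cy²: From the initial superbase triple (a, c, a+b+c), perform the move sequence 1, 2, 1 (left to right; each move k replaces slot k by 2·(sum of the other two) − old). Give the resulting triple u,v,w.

start (5,4,13) = (f(1,0),f(0,1),f(1,1))
replace slot 1: 2·(4+13) − 5 = 29 → (29,4,13)
replace slot 2: 2·(29+13) − 4 = 80 → (29,80,13)
replace slot 1: 2·(80+13) − 29 = 157 → (157,80,13)

157,80,13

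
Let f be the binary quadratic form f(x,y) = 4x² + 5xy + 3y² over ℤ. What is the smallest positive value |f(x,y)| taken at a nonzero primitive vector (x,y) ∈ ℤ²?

translate: b→-3 (≡5 mod 8), so (4,5,3)→(4,-3,2)
flip: (4,-3,2)→(2,3,4)
translate: b→-1 (≡3 mod 4), so (2,3,4)→(2,-1,3)
reduced (well bottom): (2,-1,3) with a≤c, −a<b≤a
well minimum = a = 2

2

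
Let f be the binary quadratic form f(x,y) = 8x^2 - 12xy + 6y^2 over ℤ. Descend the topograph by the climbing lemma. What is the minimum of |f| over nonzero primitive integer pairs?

translate: b→4 (≡-12 mod 16), so (8,-12,6)→(8,4,2)
flip: (8,4,2)→(2,-4,8)
translate: b→0 (≡-4 mod 4), so (2,-4,8)→(2,0,6)
reduced (well bottom): (2,0,6) with a≤c, −a<b≤a
well minimum = a = 2

2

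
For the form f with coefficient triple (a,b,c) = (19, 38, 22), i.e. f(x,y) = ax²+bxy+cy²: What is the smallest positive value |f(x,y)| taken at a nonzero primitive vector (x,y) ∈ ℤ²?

translate: b→0 (≡38 mod 38), so (19,38,22)→(19,0,3)
flip: (19,0,3)→(3,0,19)
reduced (well bottom): (3,0,19) with a≤c, −a<b≤a
well minimum = a = 3

3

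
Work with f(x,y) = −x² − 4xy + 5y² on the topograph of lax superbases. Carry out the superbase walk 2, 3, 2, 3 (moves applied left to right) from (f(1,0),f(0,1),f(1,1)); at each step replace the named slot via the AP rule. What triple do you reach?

start (-1,5,0) = (f(1,0),f(0,1),f(1,1))
replace slot 2: 2·((-1)+0) − 5 = -7 → (-1,-7,0)
replace slot 3: 2·((-1)+(-7)) − 0 = -16 → (-1,-7,-16)
replace slot 2: 2·((-1)+(-16)) − (-7) = -27 → (-1,-27,-16)
replace slot 3: 2·((-1)+(-27)) − (-16) = -40 → (-1,-27,-40)

-1,-27,-40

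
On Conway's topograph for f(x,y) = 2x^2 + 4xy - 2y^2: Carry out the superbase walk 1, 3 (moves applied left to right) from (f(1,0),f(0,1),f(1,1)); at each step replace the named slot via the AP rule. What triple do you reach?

start (2,-2,4) = (f(1,0),f(0,1),f(1,1))
replace slot 1: 2·((-2)+4) − 2 = 2 → (2,-2,4)
replace slot 3: 2·(2+(-2)) − 4 = -4 → (2,-2,-4)

2,-2,-4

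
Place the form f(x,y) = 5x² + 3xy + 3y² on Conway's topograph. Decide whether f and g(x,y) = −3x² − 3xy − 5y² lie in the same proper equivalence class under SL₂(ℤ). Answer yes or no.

D₁ = -51, D₂ = -51
f: flip: (5,3,3)→(3,-3,5)
f: translate: b→3 (≡-3 mod 6), so (3,-3,5)→(3,3,5)
f: reduced (well bottom): (3,3,5) with a≤c, −a<b≤a
g is negative-definite; reduce −g:
−g: reduced (well bottom): (3,3,5) with a≤c, −a<b≤a
flip sign back: reduced form of g is (-3,-3,-5)
reduced forms (3, 3, 5) vs (-3, -3, -5) ⇒ inequivalent

no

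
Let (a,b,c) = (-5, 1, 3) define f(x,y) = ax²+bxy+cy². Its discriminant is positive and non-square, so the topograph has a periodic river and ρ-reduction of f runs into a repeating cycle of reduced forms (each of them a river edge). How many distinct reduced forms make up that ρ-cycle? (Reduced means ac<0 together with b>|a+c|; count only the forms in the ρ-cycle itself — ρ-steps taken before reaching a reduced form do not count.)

D = 61, ⌊√D⌋ = 7
descent: ρ → (3,5,-3)  [lands on river]
river: ρ → (-3,7,1)
river: ρ → (1,7,-3)
river: ρ → (-3,5,3)
river: ρ → (3,7,-1)
river: ρ → (-1,7,3)
ρ-cycle length = 6 (tail of 1 descent step not counted)

6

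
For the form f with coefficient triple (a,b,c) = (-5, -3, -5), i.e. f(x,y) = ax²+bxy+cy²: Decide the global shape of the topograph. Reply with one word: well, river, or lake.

D = b²−4ac = (-3)² − 4·(-5)·(-5) = -91
D < 0 ⇒ definite ⇒ every region one sign ⇒ single well

well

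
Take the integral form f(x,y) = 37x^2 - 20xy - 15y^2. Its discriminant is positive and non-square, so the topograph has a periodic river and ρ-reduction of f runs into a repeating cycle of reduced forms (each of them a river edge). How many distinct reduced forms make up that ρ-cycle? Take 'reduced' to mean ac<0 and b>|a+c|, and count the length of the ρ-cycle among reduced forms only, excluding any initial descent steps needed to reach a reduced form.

D = 2620, ⌊√D⌋ = 51
descent: ρ → (-15,50,2)  [lands on river]
river: ρ → (2,50,-15)
river: ρ → (-15,40,17)
river: ρ → (17,28,-27)
river: ρ → (-27,26,18)
river: ρ → (18,46,-7)
river: ρ → (-7,38,42)
river: ρ → (42,46,-3)
river: ρ → (-3,50,10)
river: ρ → (10,50,-3)
river: ρ → (-3,46,42)
river: ρ → (42,38,-7)
river: ρ → (-7,46,18)
river: ρ → (18,26,-27)
river: ρ → (-27,28,17)
river: ρ → (17,40,-15)
ρ-cycle length = 16 (tail of 1 descent step not counted)

16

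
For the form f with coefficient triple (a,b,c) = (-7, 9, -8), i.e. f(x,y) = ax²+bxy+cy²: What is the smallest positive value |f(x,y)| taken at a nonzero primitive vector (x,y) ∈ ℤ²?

translate: b→5 (≡-9 mod 14), so (7,-9,8)→(7,5,6)
flip: (7,5,6)→(6,-5,7)
reduced (well bottom): (6,-5,7) with a≤c, −a<b≤a
well minimum |f| = |-6| = 6 (negative-definite)

6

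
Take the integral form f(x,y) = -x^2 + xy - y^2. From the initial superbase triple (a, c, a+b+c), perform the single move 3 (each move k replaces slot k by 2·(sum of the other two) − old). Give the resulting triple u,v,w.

start (-1,-1,-1) = (f(1,0),f(0,1),f(1,1))
replace slot 3: 2·((-1)+(-1)) − (-1) = -3 → (-1,-1,-3)

-1,-1,-3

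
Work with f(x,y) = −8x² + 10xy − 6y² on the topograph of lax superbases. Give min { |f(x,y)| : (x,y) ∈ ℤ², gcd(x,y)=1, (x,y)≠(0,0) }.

translate: b→6 (≡-10 mod 16), so (8,-10,6)→(8,6,4)
flip: (8,6,4)→(4,-6,8)
translate: b→2 (≡-6 mod 8), so (4,-6,8)→(4,2,6)
reduced (well bottom): (4,2,6) with a≤c, −a<b≤a
well minimum |f| = |-4| = 4 (negative-definite)

4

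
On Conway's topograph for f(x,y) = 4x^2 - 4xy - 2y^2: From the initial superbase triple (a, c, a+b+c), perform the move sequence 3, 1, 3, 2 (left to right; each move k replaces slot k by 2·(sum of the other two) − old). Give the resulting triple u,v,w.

start (4,-2,-2) = (f(1,0),f(0,1),f(1,1))
replace slot 3: 2·(4+(-2)) − (-2) = 6 → (4,-2,6)
replace slot 1: 2·((-2)+6) − 4 = 4 → (4,-2,6)
replace slot 3: 2·(4+(-2)) − 6 = -2 → (4,-2,-2)
replace slot 2: 2·(4+(-2)) − (-2) = 6 → (4,6,-2)

4,6,-2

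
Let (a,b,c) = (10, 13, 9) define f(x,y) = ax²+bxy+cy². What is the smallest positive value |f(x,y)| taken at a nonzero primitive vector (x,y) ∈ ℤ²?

translate: b→-7 (≡13 mod 20), so (10,13,9)→(10,-7,6)
flip: (10,-7,6)→(6,7,10)
translate: b→-5 (≡7 mod 12), so (6,7,10)→(6,-5,9)
reduced (well bottom): (6,-5,9) with a≤c, −a<b≤a
well minimum = a = 6

6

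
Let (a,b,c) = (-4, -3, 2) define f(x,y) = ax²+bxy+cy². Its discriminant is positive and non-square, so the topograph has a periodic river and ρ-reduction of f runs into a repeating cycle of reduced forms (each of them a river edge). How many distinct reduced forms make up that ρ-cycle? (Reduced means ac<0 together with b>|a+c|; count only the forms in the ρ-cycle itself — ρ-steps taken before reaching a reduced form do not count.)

D = 41, ⌊√D⌋ = 6
descent: ρ → (2,3,-4)  [lands on river]
river: ρ → (-4,5,1)
river: ρ → (1,5,-4)
river: ρ → (-4,3,2)
river: ρ → (2,5,-2)
river: ρ → (-2,3,4)
river: ρ → (4,5,-1)
river: ρ → (-1,5,4)
river: ρ → (4,3,-2)
river: ρ → (-2,5,2)
ρ-cycle length = 10 (tail of 1 descent step not counted)

10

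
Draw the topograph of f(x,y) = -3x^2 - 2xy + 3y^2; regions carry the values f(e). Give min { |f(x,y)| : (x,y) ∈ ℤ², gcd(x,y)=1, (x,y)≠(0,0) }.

descent: ρ → (3,2,-3)  [lands on river]
river: ρ → (-3,4,2)
river: ρ → (2,4,-3)
river: ρ → (-3,2,3)
river: ρ → (3,4,-2)
river: ρ → (-2,4,3)
closes: descent 1, river 6
min |a| on river = 2

2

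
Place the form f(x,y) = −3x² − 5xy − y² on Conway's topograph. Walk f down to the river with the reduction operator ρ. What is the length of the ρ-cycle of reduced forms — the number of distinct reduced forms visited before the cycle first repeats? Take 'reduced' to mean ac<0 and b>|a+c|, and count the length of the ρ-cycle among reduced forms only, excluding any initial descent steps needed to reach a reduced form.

D = 13, ⌊√D⌋ = 3
descent: ρ → (-1,3,1)  [lands on river]
river: ρ → (1,3,-1)
ρ-cycle length = 2 (tail of 1 descent step not counted)

2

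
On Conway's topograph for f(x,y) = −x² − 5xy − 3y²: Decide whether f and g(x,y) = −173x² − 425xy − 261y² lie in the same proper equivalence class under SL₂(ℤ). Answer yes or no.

D₁ = 13, D₂ = 13
river cycle of f (length 2): (1, 3, -1), (-1, 3, 1)
river cycle of g (length 2): (-1, 3, 1), (1, 3, -1)
cycles coincide ⇒ equivalent

yes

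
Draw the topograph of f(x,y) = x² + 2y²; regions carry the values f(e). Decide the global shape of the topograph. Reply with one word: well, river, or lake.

D = b²−4ac = 0² − 4·1·2 = -8
D < 0 ⇒ definite ⇒ every region one sign ⇒ single well

well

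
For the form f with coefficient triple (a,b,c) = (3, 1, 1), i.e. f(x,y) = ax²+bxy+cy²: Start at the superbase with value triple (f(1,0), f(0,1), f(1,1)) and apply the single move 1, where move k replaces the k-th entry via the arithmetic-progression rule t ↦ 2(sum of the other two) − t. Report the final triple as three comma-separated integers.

start (3,1,5) = (f(1,0),f(0,1),f(1,1))
replace slot 1: 2·(1+5) − 3 = 9 → (9,1,5)

9,1,5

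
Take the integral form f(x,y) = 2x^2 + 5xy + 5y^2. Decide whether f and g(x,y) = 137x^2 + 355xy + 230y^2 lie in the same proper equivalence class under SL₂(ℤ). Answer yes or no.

D₁ = -15, D₂ = -15
f: translate: b→1 (≡5 mod 4), so (2,5,5)→(2,1,2)
f: reduced (well bottom): (2,1,2) with a≤c, −a<b≤a
g: translate: b→81 (≡355 mod 274), so (137,355,230)→(137,81,12)
g: flip: (137,81,12)→(12,-81,137)
g: translate: b→-9 (≡-81 mod 24), so (12,-81,137)→(12,-9,2)
g: flip: (12,-9,2)→(2,9,12)
g: translate: b→1 (≡9 mod 4), so (2,9,12)→(2,1,2)
g: reduced (well bottom): (2,1,2) with a≤c, −a<b≤a
reduced forms (2, 1, 2) vs (2, 1, 2) ⇒ equivalent

yes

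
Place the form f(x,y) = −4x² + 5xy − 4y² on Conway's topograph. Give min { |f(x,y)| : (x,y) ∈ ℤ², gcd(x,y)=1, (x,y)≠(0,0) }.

translate: b→3 (≡-5 mod 8), so (4,-5,4)→(4,3,3)
flip: (4,3,3)→(3,-3,4)
translate: b→3 (≡-3 mod 6), so (3,-3,4)→(3,3,4)
reduced (well bottom): (3,3,4) with a≤c, −a<b≤a
well minimum |f| = |-3| = 3 (negative-definite)

3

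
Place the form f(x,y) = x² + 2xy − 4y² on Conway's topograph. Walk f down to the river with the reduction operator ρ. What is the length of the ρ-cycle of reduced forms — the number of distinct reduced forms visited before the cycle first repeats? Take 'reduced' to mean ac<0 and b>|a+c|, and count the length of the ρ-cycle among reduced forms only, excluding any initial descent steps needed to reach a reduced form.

D = 20, ⌊√D⌋ = 4
descent: ρ → (-4,-2,1)
descent: ρ → (1,4,-1)  [lands on river]
river: ρ → (-1,4,1)
ρ-cycle length = 2 (tail of 2 descent steps not counted)

2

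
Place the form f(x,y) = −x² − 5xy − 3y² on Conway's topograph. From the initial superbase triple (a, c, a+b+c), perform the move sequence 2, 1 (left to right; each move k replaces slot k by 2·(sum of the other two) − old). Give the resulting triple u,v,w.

start (-1,-3,-9) = (f(1,0),f(0,1),f(1,1))
replace slot 2: 2·((-1)+(-9)) − (-3) = -17 → (-1,-17,-9)
replace slot 1: 2·((-17)+(-9)) − (-1) = -51 → (-51,-17,-9)

-51,-17,-9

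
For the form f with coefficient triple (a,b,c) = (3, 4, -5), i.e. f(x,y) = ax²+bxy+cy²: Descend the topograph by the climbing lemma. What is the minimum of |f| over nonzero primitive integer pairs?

river: ρ → (-5,6,2)
river: ρ → (2,6,-5)
river: ρ → (-5,4,3)
river: ρ → (3,8,-1)
river: ρ → (-1,8,3)
river: ρ → (3,4,-5)
closes: descent 0, river 6
min |a| on river = 1

1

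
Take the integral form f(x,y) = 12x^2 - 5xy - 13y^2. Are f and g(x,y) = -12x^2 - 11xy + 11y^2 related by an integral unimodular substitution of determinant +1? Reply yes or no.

D₁ = 649, D₂ = 649
river cycle of f (length 34): (-13, 5, 12), (12, 19, -6), (-6, 17, 15), (15, 13, -8), (-8, 19, 9), (9, 17, -10), (-10, 23, 3), (3, 25, -2), (-2, 23, 15), (15, 7, -10), … (24 more)
river cycle of g (length 34): (11, 11, -12), (-12, 13, 10), (10, 7, -15), (-15, 23, 2), (2, 25, -3), (-3, 23, 10), (10, 17, -9), (-9, 19, 8), (8, 13, -15), (-15, 17, 6), … (24 more)
cycles differ ⇒ inequivalent

no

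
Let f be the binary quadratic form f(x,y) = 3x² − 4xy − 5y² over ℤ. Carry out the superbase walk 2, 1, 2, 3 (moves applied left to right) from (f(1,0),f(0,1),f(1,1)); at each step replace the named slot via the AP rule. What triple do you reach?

start (3,-5,-6) = (f(1,0),f(0,1),f(1,1))
replace slot 2: 2·(3+(-6)) − (-5) = -1 → (3,-1,-6)
replace slot 1: 2·((-1)+(-6)) − 3 = -17 → (-17,-1,-6)
replace slot 2: 2·((-17)+(-6)) − (-1) = -45 → (-17,-45,-6)
replace slot 3: 2·((-17)+(-45)) − (-6) = -118 → (-17,-45,-118)

-17,-45,-118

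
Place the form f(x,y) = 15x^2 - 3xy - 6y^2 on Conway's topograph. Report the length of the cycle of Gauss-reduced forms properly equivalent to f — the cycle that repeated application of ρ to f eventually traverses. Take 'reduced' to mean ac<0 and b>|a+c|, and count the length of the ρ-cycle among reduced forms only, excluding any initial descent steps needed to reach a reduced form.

D = 369, ⌊√D⌋ = 19
descent: ρ → (-6,15,6)  [lands on river]
river: ρ → (6,9,-12)
river: ρ → (-12,15,3)
river: ρ → (3,15,-12)
river: ρ → (-12,9,6)
river: ρ → (6,15,-6)
river: ρ → (-6,9,12)
river: ρ → (12,15,-3)
river: ρ → (-3,15,12)
river: ρ → (12,9,-6)
ρ-cycle length = 10 (tail of 1 descent step not counted)

10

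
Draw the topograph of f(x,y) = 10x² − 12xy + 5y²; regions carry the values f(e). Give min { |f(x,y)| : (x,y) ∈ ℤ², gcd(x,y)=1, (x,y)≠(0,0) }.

translate: b→8 (≡-12 mod 20), so (10,-12,5)→(10,8,3)
flip: (10,8,3)→(3,-8,10)
translate: b→-2 (≡-8 mod 6), so (3,-8,10)→(3,-2,5)
reduced (well bottom): (3,-2,5) with a≤c, −a<b≤a
well minimum = a = 3

3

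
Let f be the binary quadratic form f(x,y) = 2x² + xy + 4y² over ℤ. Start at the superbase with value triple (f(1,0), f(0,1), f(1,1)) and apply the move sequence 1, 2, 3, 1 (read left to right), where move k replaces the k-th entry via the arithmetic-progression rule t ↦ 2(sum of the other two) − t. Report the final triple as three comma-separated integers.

start (2,4,7) = (f(1,0),f(0,1),f(1,1))
replace slot 1: 2·(4+7) − 2 = 20 → (20,4,7)
replace slot 2: 2·(20+7) − 4 = 50 → (20,50,7)
replace slot 3: 2·(20+50) − 7 = 133 → (20,50,133)
replace slot 1: 2·(50+133) − 20 = 346 → (346,50,133)

346,50,133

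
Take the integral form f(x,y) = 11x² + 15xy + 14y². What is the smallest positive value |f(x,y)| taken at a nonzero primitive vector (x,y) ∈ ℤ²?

translate: b→-7 (≡15 mod 22), so (11,15,14)→(11,-7,10)
flip: (11,-7,10)→(10,7,11)
reduced (well bottom): (10,7,11) with a≤c, −a<b≤a
well minimum = a = 10

10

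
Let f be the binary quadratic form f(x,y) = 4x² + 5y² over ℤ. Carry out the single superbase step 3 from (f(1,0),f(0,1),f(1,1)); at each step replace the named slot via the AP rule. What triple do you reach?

start (4,5,9) = (f(1,0),f(0,1),f(1,1))
replace slot 3: 2·(4+5) − 9 = 9 → (4,5,9)

4,5,9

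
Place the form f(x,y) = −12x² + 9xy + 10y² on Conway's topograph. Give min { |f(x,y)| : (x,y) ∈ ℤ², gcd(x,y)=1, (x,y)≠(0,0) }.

river: ρ → (10,11,-11)
river: ρ → (-11,11,10)
river: ρ → (10,9,-12)
river: ρ → (-12,15,7)
river: ρ → (7,13,-14)
river: ρ → (-14,15,6)
river: ρ → (6,21,-5)
river: ρ → (-5,19,10)
river: ρ → (10,21,-3)
river: ρ → (-3,21,10)
river: ρ → (10,19,-5)
river: ρ → (-5,21,6)
river: ρ → (6,15,-14)
river: ρ → (-14,13,7)
river: ρ → (7,15,-12)
river: ρ → (-12,9,10)
closes: descent 0, river 16
min |a| on river = 3

3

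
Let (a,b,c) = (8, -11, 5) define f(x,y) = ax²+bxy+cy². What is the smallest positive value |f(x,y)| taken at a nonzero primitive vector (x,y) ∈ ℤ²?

translate: b→5 (≡-11 mod 16), so (8,-11,5)→(8,5,2)
flip: (8,5,2)→(2,-5,8)
translate: b→-1 (≡-5 mod 4), so (2,-5,8)→(2,-1,5)
reduced (well bottom): (2,-1,5) with a≤c, −a<b≤a
well minimum = a = 2

2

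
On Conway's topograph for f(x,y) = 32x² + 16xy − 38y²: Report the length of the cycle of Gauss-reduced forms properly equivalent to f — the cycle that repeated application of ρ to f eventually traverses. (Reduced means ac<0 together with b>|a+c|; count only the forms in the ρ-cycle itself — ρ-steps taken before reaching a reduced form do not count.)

D = 5120, ⌊√D⌋ = 71
river: ρ → (-38,60,10)
river: ρ → (10,60,-38)
river: ρ → (-38,16,32)
river: ρ → (32,48,-22)
river: ρ → (-22,40,40)
river: ρ → (40,40,-22)
river: ρ → (-22,48,32)
river: ρ → (32,16,-38)
ρ-cycle length = 8 (tail of 0 descent steps not counted)

8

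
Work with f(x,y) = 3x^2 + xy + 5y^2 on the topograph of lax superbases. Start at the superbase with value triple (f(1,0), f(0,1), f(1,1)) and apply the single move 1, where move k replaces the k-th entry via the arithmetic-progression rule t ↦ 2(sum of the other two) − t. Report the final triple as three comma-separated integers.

start (3,5,9) = (f(1,0),f(0,1),f(1,1))
replace slot 1: 2·(5+9) − 3 = 25 → (25,5,9)

25,5,9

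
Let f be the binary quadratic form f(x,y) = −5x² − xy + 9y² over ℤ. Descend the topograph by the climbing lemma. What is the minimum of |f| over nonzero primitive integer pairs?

descent: ρ → (9,1,-5)
descent: ρ → (-5,9,5)  [lands on river]
river: ρ → (5,11,-3)
river: ρ → (-3,13,1)
river: ρ → (1,13,-3)
river: ρ → (-3,11,5)
river: ρ → (5,9,-5)
river: ρ → (-5,11,3)
river: ρ → (3,13,-1)
river: ρ → (-1,13,3)
river: ρ → (3,11,-5)
closes: descent 2, river 10
min |a| on river = 1

1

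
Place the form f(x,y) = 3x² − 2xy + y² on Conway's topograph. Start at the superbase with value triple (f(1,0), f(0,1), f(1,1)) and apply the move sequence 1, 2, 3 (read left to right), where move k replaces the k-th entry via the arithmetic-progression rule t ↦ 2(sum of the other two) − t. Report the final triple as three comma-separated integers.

start (3,1,2) = (f(1,0),f(0,1),f(1,1))
replace slot 1: 2·(1+2) − 3 = 3 → (3,1,2)
replace slot 2: 2·(3+2) − 1 = 9 → (3,9,2)
replace slot 3: 2·(3+9) − 2 = 22 → (3,9,22)

3,9,22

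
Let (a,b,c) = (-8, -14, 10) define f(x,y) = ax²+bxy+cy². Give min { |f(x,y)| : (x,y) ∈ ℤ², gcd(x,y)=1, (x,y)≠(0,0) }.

descent: ρ → (10,14,-8)  [lands on river]
river: ρ → (-8,18,6)
river: ρ → (6,18,-8)
river: ρ → (-8,14,10)
river: ρ → (10,6,-12)
river: ρ → (-12,18,4)
river: ρ → (4,22,-2)
river: ρ → (-2,22,4)
river: ρ → (4,18,-12)
river: ρ → (-12,6,10)
closes: descent 1, river 10
min |a| on river = 2

2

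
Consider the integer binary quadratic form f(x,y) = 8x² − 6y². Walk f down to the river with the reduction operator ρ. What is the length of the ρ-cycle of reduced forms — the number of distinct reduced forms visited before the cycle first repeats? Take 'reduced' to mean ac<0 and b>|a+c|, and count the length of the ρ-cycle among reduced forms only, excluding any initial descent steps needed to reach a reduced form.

D = 192, ⌊√D⌋ = 13
descent: ρ → (-6,12,2)  [lands on river]
river: ρ → (2,12,-6)
ρ-cycle length = 2 (tail of 1 descent step not counted)

2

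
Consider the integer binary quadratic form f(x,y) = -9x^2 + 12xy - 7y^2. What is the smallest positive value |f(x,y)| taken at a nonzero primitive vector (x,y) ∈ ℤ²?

translate: b→6 (≡-12 mod 18), so (9,-12,7)→(9,6,4)
flip: (9,6,4)→(4,-6,9)
translate: b→2 (≡-6 mod 8), so (4,-6,9)→(4,2,7)
reduced (well bottom): (4,2,7) with a≤c, −a<b≤a
well minimum |f| = |-4| = 4 (negative-definite)

4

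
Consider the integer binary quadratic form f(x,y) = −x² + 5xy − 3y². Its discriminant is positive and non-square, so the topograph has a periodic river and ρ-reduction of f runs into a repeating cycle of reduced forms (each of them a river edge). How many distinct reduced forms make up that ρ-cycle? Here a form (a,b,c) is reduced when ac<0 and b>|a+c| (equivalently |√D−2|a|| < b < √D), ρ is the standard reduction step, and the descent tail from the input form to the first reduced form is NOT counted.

D = 13, ⌊√D⌋ = 3
descent: ρ → (-3,1,1)
descent: ρ → (1,3,-1)  [lands on river]
river: ρ → (-1,3,1)
ρ-cycle length = 2 (tail of 2 descent steps not counted)

2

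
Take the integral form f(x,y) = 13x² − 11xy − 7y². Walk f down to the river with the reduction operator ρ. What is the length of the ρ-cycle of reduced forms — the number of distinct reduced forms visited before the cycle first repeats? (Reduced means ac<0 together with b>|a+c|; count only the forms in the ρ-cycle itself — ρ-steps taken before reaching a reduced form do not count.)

D = 485, ⌊√D⌋ = 22
descent: ρ → (-7,11,13)  [lands on river]
river: ρ → (13,15,-5)
river: ρ → (-5,15,13)
river: ρ → (13,11,-7)
river: ρ → (-7,17,7)
river: ρ → (7,11,-13)
river: ρ → (-13,15,5)
river: ρ → (5,15,-13)
river: ρ → (-13,11,7)
river: ρ → (7,17,-7)
ρ-cycle length = 10 (tail of 1 descent step not counted)

10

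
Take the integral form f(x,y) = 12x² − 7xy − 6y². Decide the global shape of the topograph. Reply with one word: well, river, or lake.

D = b²−4ac = (-7)² − 4·12·(-6) = 337
D > 0 non-square ⇒ indefinite ⇒ periodic river

river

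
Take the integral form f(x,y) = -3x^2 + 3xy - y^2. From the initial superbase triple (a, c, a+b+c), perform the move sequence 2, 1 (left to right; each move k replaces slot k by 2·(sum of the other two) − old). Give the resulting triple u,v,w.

start (-3,-1,-1) = (f(1,0),f(0,1),f(1,1))
replace slot 2: 2·((-3)+(-1)) − (-1) = -7 → (-3,-7,-1)
replace slot 1: 2·((-7)+(-1)) − (-3) = -13 → (-13,-7,-1)

-13,-7,-1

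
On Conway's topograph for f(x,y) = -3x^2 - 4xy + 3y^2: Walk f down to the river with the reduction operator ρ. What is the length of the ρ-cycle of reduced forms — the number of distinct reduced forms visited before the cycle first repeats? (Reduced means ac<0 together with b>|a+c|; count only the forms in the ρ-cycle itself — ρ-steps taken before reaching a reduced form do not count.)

D = 52, ⌊√D⌋ = 7
descent: ρ → (3,4,-3)  [lands on river]
river: ρ → (-3,2,4)
river: ρ → (4,6,-1)
river: ρ → (-1,6,4)
river: ρ → (4,2,-3)
river: ρ → (-3,4,3)
river: ρ → (3,2,-4)
river: ρ → (-4,6,1)
river: ρ → (1,6,-4)
river: ρ → (-4,2,3)
ρ-cycle length = 10 (tail of 1 descent step not counted)

10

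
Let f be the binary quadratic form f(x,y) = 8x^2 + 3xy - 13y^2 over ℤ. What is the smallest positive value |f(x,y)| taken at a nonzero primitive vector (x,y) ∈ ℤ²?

descent: ρ → (-13,-3,8)
descent: ρ → (8,19,-2)  [lands on river]
river: ρ → (-2,17,17)
river: ρ → (17,17,-2)
river: ρ → (-2,19,8)
river: ρ → (8,13,-8)
river: ρ → (-8,19,2)
river: ρ → (2,17,-17)
river: ρ → (-17,17,2)
river: ρ → (2,19,-8)
river: ρ → (-8,13,8)
closes: descent 2, river 10
min |a| on river = 2

2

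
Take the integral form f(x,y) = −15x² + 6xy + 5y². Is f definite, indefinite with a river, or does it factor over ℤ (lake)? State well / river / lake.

D = b²−4ac = 6² − 4·(-15)·5 = 336
D > 0 non-square ⇒ indefinite ⇒ periodic river

river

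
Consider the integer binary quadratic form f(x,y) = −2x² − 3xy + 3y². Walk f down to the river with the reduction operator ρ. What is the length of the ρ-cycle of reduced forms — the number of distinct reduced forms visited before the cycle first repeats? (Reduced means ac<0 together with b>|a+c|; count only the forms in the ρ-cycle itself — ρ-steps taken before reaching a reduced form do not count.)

D = 33, ⌊√D⌋ = 5
descent: ρ → (3,3,-2)  [lands on river]
river: ρ → (-2,5,1)
river: ρ → (1,5,-2)
river: ρ → (-2,3,3)
ρ-cycle length = 4 (tail of 1 descent step not counted)

4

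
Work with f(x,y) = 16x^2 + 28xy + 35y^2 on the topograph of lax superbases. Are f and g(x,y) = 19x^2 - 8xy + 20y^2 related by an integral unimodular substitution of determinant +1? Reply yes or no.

D₁ = -1456, D₂ = -1456
f: translate: b→-4 (≡28 mod 32), so (16,28,35)→(16,-4,23)
f: reduced (well bottom): (16,-4,23) with a≤c, −a<b≤a
g: reduced (well bottom): (19,-8,20) with a≤c, −a<b≤a
reduced forms (16, -4, 23) vs (19, -8, 20) ⇒ inequivalent

no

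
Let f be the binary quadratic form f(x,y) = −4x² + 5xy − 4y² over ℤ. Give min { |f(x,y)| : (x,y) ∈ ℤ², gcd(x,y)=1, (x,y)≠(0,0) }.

translate: b→3 (≡-5 mod 8), so (4,-5,4)→(4,3,3)
flip: (4,3,3)→(3,-3,4)
translate: b→3 (≡-3 mod 6), so (3,-3,4)→(3,3,4)
reduced (well bottom): (3,3,4) with a≤c, −a<b≤a
well minimum |f| = |-3| = 3 (negative-definite)

3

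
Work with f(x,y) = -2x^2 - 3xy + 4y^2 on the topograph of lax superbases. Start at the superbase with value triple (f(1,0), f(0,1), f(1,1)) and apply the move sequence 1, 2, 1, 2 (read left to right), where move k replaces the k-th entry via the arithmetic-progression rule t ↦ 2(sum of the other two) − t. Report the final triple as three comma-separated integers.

start (-2,4,-1) = (f(1,0),f(0,1),f(1,1))
replace slot 1: 2·(4+(-1)) − (-2) = 8 → (8,4,-1)
replace slot 2: 2·(8+(-1)) − 4 = 10 → (8,10,-1)
replace slot 1: 2·(10+(-1)) − 8 = 10 → (10,10,-1)
replace slot 2: 2·(10+(-1)) − 10 = 8 → (10,8,-1)

10,8,-1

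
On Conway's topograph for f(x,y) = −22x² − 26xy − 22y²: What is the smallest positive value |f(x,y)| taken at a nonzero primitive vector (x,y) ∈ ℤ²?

translate: b→-18 (≡26 mod 44), so (22,26,22)→(22,-18,18)
flip: (22,-18,18)→(18,18,22)
reduced (well bottom): (18,18,22) with a≤c, −a<b≤a
well minimum |f| = |-18| = 18 (negative-definite)

18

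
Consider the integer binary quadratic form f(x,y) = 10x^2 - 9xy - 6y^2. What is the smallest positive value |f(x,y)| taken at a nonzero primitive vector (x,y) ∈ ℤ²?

descent: ρ → (-6,9,10)  [lands on river]
river: ρ → (10,11,-5)
river: ρ → (-5,9,12)
river: ρ → (12,15,-2)
river: ρ → (-2,17,4)
river: ρ → (4,15,-6)
closes: descent 1, river 6
min |a| on river = 2

2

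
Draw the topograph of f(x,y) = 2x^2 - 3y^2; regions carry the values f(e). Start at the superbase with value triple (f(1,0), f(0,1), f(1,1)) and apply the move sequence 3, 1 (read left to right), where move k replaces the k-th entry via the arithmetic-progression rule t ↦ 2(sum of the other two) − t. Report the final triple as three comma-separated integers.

start (2,-3,-1) = (f(1,0),f(0,1),f(1,1))
replace slot 3: 2·(2+(-3)) − (-1) = -1 → (2,-3,-1)
replace slot 1: 2·((-3)+(-1)) − 2 = -10 → (-10,-3,-1)

-10,-3,-1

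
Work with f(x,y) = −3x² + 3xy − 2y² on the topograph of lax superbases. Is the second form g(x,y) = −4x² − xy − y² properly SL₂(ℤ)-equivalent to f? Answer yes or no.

D₁ = -15, D₂ = -15
f is negative-definite; reduce −f:
−f: translate: b→3 (≡-3 mod 6), so (3,-3,2)→(3,3,2)
−f: flip: (3,3,2)→(2,-3,3)
−f: translate: b→1 (≡-3 mod 4), so (2,-3,3)→(2,1,2)
−f: reduced (well bottom): (2,1,2) with a≤c, −a<b≤a
flip sign back: reduced form of f is (-2,-1,-2)
g is negative-definite; reduce −g:
−g: flip: (4,1,1)→(1,-1,4)
−g: translate: b→1 (≡-1 mod 2), so (1,-1,4)→(1,1,4)
−g: reduced (well bottom): (1,1,4) with a≤c, −a<b≤a
flip sign back: reduced form of g is (-1,-1,-4)
reduced forms (-2, -1, -2) vs (-1, -1, -4) ⇒ inequivalent

no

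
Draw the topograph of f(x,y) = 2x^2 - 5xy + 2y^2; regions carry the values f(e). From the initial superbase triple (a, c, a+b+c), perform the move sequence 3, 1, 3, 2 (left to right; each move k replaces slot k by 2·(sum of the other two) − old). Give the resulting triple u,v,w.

start (2,2,-1) = (f(1,0),f(0,1),f(1,1))
replace slot 3: 2·(2+2) − (-1) = 9 → (2,2,9)
replace slot 1: 2·(2+9) − 2 = 20 → (20,2,9)
replace slot 3: 2·(20+2) − 9 = 35 → (20,2,35)
replace slot 2: 2·(20+35) − 2 = 108 → (20,108,35)

20,108,35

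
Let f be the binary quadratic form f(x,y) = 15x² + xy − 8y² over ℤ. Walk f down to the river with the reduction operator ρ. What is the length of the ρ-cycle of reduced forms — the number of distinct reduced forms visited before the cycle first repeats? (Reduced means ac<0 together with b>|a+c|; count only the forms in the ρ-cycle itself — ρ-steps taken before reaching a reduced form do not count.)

D = 481, ⌊√D⌋ = 21
descent: ρ → (-8,15,8)  [lands on river]
river: ρ → (8,17,-6)
river: ρ → (-6,19,5)
river: ρ → (5,21,-2)
river: ρ → (-2,19,15)
river: ρ → (15,11,-6)
river: ρ → (-6,13,13)
river: ρ → (13,13,-6)
river: ρ → (-6,11,15)
river: ρ → (15,19,-2)
river: ρ → (-2,21,5)
river: ρ → (5,19,-6)
river: ρ → (-6,17,8)
river: ρ → (8,15,-8)
river: ρ → (-8,17,6)
river: ρ → (6,19,-5)
river: ρ → (-5,21,2)
river: ρ → (2,19,-15)
river: ρ → (-15,11,6)
river: ρ → (6,13,-13)
river: ρ → (-13,13,6)
river: ρ → (6,11,-15)
river: ρ → (-15,19,2)
river: ρ → (2,21,-5)
river: ρ → (-5,19,6)
river: ρ → (6,17,-8)
ρ-cycle length = 26 (tail of 1 descent step not counted)

26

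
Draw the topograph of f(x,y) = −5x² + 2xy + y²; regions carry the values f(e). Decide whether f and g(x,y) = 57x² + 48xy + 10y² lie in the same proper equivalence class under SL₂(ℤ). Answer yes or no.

D₁ = 24, D₂ = 24
river cycle of f (length 2): (1, 4, -2), (-2, 4, 1)
river cycle of g (length 2): (1, 4, -2), (-2, 4, 1)
cycles coincide ⇒ equivalent

yes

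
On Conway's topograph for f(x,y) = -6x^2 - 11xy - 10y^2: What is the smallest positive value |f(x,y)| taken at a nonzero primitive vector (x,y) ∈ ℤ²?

translate: b→-1 (≡11 mod 12), so (6,11,10)→(6,-1,5)
flip: (6,-1,5)→(5,1,6)
reduced (well bottom): (5,1,6) with a≤c, −a<b≤a
well minimum |f| = |-5| = 5 (negative-definite)

5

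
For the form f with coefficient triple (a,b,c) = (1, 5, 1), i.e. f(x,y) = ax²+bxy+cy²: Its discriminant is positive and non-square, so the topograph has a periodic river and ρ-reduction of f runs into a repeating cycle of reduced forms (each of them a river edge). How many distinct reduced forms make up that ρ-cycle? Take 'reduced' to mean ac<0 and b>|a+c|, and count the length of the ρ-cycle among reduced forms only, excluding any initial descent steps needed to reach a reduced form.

D = 21, ⌊√D⌋ = 4
descent: ρ → (1,3,-3)  [lands on river]
river: ρ → (-3,3,1)
ρ-cycle length = 2 (tail of 1 descent step not counted)

2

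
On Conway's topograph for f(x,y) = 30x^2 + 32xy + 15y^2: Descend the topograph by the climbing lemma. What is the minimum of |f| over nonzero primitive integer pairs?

translate: b→-28 (≡32 mod 60), so (30,32,15)→(30,-28,13)
flip: (30,-28,13)→(13,28,30)
translate: b→2 (≡28 mod 26), so (13,28,30)→(13,2,15)
reduced (well bottom): (13,2,15) with a≤c, −a<b≤a
well minimum = a = 13

13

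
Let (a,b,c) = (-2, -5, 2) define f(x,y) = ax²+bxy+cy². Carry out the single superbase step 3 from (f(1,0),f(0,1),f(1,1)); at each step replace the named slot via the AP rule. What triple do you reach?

start (-2,2,-5) = (f(1,0),f(0,1),f(1,1))
replace slot 3: 2·((-2)+2) − (-5) = 5 → (-2,2,5)

-2,2,5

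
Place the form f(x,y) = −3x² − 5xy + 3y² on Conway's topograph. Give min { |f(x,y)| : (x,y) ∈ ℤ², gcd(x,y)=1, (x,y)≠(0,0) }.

descent: ρ → (3,5,-3)  [lands on river]
river: ρ → (-3,7,1)
river: ρ → (1,7,-3)
river: ρ → (-3,5,3)
river: ρ → (3,7,-1)
river: ρ → (-1,7,3)
closes: descent 1, river 6
min |a| on river = 1

1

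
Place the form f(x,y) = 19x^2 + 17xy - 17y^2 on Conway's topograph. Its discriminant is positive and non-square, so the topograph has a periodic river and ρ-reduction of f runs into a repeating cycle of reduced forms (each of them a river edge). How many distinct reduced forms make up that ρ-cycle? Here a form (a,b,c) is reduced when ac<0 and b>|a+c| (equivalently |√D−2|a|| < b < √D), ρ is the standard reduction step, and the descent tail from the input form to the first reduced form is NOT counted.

D = 1581, ⌊√D⌋ = 39
river: ρ → (-17,17,19)
river: ρ → (19,21,-15)
river: ρ → (-15,39,1)
river: ρ → (1,39,-15)
river: ρ → (-15,21,19)
river: ρ → (19,17,-17)
ρ-cycle length = 6 (tail of 0 descent steps not counted)

6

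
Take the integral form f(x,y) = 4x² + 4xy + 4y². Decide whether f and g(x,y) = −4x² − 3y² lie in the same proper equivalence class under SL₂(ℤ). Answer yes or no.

D₁ = -48, D₂ = -48
f: reduced (well bottom): (4,4,4) with a≤c, −a<b≤a
g is negative-definite; reduce −g:
−g: flip: (4,0,3)→(3,0,4)
−g: reduced (well bottom): (3,0,4) with a≤c, −a<b≤a
flip sign back: reduced form of g is (-3,0,-4)
reduced forms (4, 4, 4) vs (-3, 0, -4) ⇒ inequivalent

no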